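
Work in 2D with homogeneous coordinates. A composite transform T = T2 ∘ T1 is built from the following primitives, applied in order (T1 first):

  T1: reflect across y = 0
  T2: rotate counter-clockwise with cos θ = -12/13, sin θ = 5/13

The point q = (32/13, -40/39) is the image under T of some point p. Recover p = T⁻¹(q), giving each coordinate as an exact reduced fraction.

T1 = [1 0 0; 0 -1 0; 0 0 1]
T2·T1 = [-12/13 5/13 0; 5/13 12/13 0; 0 0 1]
det M = -1; M⁻¹ = [-12/13 5/13 0; 5/13 12/13 0; 0 0 1]
M⁻¹ · (32/13, -40/39)ᵀ = (-8/3, 0)ᵀ

p = (-8/3, 0)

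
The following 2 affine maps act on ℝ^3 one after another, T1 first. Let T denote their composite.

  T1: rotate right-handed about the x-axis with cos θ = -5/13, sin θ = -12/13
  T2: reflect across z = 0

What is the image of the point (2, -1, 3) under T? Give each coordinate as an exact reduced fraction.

T(p) = (2, 41/13, 3/13)

T1 rotate right-handed about the x-axis with cos θ = -5/13, sin θ = -12/13: (2, -1, 3) → (2, 41/13, -3/13)
T2 reflect across z = 0: (2, 41/13, -3/13) → (2, 41/13, 3/13)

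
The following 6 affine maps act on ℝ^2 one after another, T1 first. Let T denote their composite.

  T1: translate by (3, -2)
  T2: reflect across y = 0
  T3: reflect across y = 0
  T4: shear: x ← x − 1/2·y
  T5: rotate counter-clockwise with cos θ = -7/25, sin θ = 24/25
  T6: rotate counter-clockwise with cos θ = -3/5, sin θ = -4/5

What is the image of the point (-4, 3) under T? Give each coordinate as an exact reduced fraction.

T1 translate by (3, -2): (-4, 3) → (-1, 1)
T2 reflect across y = 0: (-1, 1) → (-1, -1)
T3 reflect across y = 0: (-1, -1) → (-1, 1)
T4 shear: x ← x − 1/2·y: (-1, 1) → (-3/2, 1)
T5 rotate counter-clockwise with cos θ = -7/25, sin θ = 24/25: (-3/2, 1) → (-27/50, -43/25)
T6 rotate counter-clockwise with cos θ = -3/5, sin θ = -4/5: (-27/50, -43/25) → (-263/250, 183/125)

T(p) = (-263/250, 183/125)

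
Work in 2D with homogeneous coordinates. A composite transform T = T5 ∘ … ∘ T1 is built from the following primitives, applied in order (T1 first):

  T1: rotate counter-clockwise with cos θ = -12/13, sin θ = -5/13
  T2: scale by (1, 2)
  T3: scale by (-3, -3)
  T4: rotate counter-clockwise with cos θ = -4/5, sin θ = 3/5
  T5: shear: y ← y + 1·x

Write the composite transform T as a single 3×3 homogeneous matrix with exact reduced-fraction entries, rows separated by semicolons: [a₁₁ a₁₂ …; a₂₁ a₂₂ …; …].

T = [-18/5 -12/5 0; -246/65 -489/65 0; 0 0 1]

T1 = [-12/13 5/13 0; -5/13 -12/13 0; 0 0 1]
T2·T1 = [-12/13 5/13 0; -10/13 -24/13 0; 0 0 1]
T3·…·T1 = [36/13 -15/13 0; 30/13 72/13 0; 0 0 1]
T4·…·T1 = [-18/5 -12/5 0; -12/65 -333/65 0; 0 0 1]
T5·…·T1 = [-18/5 -12/5 0; -246/65 -489/65 0; 0 0 1]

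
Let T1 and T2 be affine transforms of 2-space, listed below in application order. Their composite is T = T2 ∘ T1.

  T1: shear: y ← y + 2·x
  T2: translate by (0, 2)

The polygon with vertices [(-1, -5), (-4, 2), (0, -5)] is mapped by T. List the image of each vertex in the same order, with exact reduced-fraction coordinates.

image vertices: (-1, -5), (-4, -4), (0, -3)

T1 shear: y ← y + 2·x: (-1, -5) → (-1, -7); (-4, 2) → (-4, -6); (0, -5) → (0, -5)
T2 translate by (0, 2): (-1, -7) → (-1, -5); (-4, -6) → (-4, -4); (0, -5) → (0, -3)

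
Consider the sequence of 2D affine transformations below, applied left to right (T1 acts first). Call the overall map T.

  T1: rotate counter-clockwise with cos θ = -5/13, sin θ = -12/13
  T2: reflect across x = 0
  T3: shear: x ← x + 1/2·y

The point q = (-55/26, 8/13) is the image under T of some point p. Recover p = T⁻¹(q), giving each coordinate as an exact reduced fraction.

T1 = [-5/13 12/13 0; -12/13 -5/13 0; 0 0 1]
T2·T1 = [5/13 -12/13 0; -12/13 -5/13 0; 0 0 1]
T3·…·T1 = [-1/13 -29/26 0; -12/13 -5/13 0; 0 0 1]
det M = -1; M⁻¹ = [5/13 -29/26 0; -12/13 1/13 0; 0 0 1]
M⁻¹ · (-55/26, 8/13)ᵀ = (-3/2, 2)ᵀ

p = (-3/2, 2)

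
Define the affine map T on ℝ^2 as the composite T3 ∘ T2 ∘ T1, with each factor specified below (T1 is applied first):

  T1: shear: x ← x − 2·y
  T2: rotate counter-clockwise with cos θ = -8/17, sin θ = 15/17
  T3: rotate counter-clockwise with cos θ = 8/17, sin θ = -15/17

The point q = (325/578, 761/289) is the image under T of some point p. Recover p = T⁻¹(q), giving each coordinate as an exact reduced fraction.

T1 = [1 -2 0; 0 1 0; 0 0 1]
T2·T1 = [-8/17 1/17 0; 15/17 -38/17 0; 0 0 1]
T3·…·T1 = [161/289 -562/289 0; 240/289 -319/289 0; 0 0 1]
det M = 1; M⁻¹ = [-319/289 562/289 0; -240/289 161/289 0; 0 0 1]
M⁻¹ · (325/578, 761/289)ᵀ = (9/2, 1)ᵀ

p = (9/2, 1)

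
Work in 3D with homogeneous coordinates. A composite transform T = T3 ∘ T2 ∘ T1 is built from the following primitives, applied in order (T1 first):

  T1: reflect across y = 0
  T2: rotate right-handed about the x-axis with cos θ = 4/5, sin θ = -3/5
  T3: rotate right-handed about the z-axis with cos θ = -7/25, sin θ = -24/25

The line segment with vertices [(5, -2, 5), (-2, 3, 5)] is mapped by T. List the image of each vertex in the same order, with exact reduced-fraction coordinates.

T1 reflect across y = 0: (5, -2, 5) → (5, 2, 5); (-2, 3, 5) → (-2, -3, 5)
T2 rotate right-handed about the x-axis with cos θ = 4/5, sin θ = -3/5: (5, 2, 5) → (5, 23/5, 14/5); (-2, -3, 5) → (-2, 3/5, 29/5)
T3 rotate right-handed about the z-axis with cos θ = -7/25, sin θ = -24/25: (5, 23/5, 14/5) → (377/125, -761/125, 14/5); (-2, 3/5, 29/5) → (142/125, 219/125, 29/5)

image vertices: (377/125, -761/125, 14/5), (142/125, 219/125, 29/5)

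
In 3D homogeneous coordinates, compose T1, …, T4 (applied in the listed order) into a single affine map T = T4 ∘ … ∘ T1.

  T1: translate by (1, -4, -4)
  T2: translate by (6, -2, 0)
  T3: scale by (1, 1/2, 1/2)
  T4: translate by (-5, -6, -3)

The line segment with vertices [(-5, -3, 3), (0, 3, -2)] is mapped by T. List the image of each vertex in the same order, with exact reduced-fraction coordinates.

T1 translate by (1, -4, -4): (-5, -3, 3) → (-4, -7, -1); (0, 3, -2) → (1, -1, -6)
T2 translate by (6, -2, 0): (-4, -7, -1) → (2, -9, -1); (1, -1, -6) → (7, -3, -6)
T3 scale by (1, 1/2, 1/2): (2, -9, -1) → (2, -9/2, -1/2); (7, -3, -6) → (7, -3/2, -3)
T4 translate by (-5, -6, -3): (2, -9/2, -1/2) → (-3, -21/2, -7/2); (7, -3/2, -3) → (2, -15/2, -6)

image vertices: (-3, -21/2, -7/2), (2, -15/2, -6)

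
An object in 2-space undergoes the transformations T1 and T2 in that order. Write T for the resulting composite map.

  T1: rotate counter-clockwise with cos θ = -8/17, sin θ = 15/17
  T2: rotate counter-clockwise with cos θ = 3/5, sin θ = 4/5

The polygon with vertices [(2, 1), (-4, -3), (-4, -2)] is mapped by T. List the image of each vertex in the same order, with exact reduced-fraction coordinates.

T1 rotate counter-clockwise with cos θ = -8/17, sin θ = 15/17: (2, 1) → (-31/17, 22/17); (-4, -3) → (77/17, -36/17); (-4, -2) → (62/17, -44/17)
T2 rotate counter-clockwise with cos θ = 3/5, sin θ = 4/5: (-31/17, 22/17) → (-181/85, -58/85); (77/17, -36/17) → (75/17, 40/17); (62/17, -44/17) → (362/85, 116/85)

image vertices: (-181/85, -58/85), (75/17, 40/17), (362/85, 116/85)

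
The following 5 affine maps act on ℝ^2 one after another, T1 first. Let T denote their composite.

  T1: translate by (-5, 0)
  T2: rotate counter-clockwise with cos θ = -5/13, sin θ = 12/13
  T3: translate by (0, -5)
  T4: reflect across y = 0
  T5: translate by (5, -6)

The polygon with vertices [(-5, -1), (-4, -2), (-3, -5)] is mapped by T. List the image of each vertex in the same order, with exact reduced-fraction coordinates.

image vertices: (127/13, 102/13), (134/13, 85/13), (165/13, 58/13)

T1 translate by (-5, 0): (-5, -1) → (-10, -1); (-4, -2) → (-9, -2); (-3, -5) → (-8, -5)
T2 rotate counter-clockwise with cos θ = -5/13, sin θ = 12/13: (-10, -1) → (62/13, -115/13); (-9, -2) → (69/13, -98/13); (-8, -5) → (100/13, -71/13)
T3 translate by (0, -5): (62/13, -115/13) → (62/13, -180/13); (69/13, -98/13) → (69/13, -163/13); (100/13, -71/13) → (100/13, -136/13)
T4 reflect across y = 0: (62/13, -180/13) → (62/13, 180/13); (69/13, -163/13) → (69/13, 163/13); (100/13, -136/13) → (100/13, 136/13)
T5 translate by (5, -6): (62/13, 180/13) → (127/13, 102/13); (69/13, 163/13) → (134/13, 85/13); (100/13, 136/13) → (165/13, 58/13)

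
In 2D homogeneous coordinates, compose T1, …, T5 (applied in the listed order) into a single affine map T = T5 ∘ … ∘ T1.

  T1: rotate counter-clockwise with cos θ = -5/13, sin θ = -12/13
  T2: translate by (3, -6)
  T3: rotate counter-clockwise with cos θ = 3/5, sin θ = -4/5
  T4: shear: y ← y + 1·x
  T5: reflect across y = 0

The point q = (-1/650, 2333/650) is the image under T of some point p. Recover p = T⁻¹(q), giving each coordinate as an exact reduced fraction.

T1 = [-5/13 12/13 0; -12/13 -5/13 0; 0 0 1]
T2·T1 = [-5/13 12/13 3; -12/13 -5/13 -6; 0 0 1]
T3·…·T1 = [-63/65 16/65 -3; -16/65 -63/65 -6; 0 0 1]
T4·…·T1 = [-63/65 16/65 -3; -79/65 -47/65 -9; 0 0 1]
T5·…·T1 = [-63/65 16/65 -3; 79/65 47/65 9; 0 0 1]
det M = -1; M⁻¹ = [-47/65 16/65 -57/13; 79/65 63/65 -66/13; 0 0 1]
M⁻¹ · (-1/650, 2333/650)ᵀ = (-7/2, -8/5)ᵀ

p = (-7/2, -8/5)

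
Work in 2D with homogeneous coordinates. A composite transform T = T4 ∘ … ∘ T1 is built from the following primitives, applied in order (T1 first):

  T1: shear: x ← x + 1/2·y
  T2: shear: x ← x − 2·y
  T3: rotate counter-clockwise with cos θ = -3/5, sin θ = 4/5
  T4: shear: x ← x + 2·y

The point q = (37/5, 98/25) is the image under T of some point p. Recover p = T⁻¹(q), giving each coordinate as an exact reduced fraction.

T1 = [1 1/2 0; 0 1 0; 0 0 1]
T2·T1 = [1 -3/2 0; 0 1 0; 0 0 1]
T3·…·T1 = [-3/5 1/10 0; 4/5 -9/5 0; 0 0 1]
T4·…·T1 = [1 -7/2 0; 4/5 -9/5 0; 0 0 1]
det M = 1; M⁻¹ = [-9/5 7/2 0; -4/5 1 0; 0 0 1]
M⁻¹ · (37/5, 98/25)ᵀ = (2/5, -2)ᵀ

p = (2/5, -2)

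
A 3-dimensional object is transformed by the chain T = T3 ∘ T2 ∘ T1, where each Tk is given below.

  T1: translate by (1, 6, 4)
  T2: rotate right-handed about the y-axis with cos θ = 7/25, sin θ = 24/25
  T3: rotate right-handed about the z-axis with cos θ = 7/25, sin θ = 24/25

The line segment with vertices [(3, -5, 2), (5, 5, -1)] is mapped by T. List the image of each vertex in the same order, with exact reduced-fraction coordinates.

image vertices: (604/625, 4303/625, -54/25), (-5802/625, 4661/625, -123/25)

T1 translate by (1, 6, 4): (3, -5, 2) → (4, 1, 6); (5, 5, -1) → (6, 11, 3)
T2 rotate right-handed about the y-axis with cos θ = 7/25, sin θ = 24/25: (4, 1, 6) → (172/25, 1, -54/25); (6, 11, 3) → (114/25, 11, -123/25)
T3 rotate right-handed about the z-axis with cos θ = 7/25, sin θ = 24/25: (172/25, 1, -54/25) → (604/625, 4303/625, -54/25); (114/25, 11, -123/25) → (-5802/625, 4661/625, -123/25)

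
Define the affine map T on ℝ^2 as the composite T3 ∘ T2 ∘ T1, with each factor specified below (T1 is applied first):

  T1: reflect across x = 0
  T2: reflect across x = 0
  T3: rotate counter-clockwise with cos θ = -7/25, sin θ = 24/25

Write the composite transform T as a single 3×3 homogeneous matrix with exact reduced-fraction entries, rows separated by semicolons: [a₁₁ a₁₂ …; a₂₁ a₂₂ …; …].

T1 = [-1 0 0; 0 1 0; 0 0 1]
T2·T1 = [1 0 0; 0 1 0; 0 0 1]
T3·…·T1 = [-7/25 -24/25 0; 24/25 -7/25 0; 0 0 1]

T = [-7/25 -24/25 0; 24/25 -7/25 0; 0 0 1]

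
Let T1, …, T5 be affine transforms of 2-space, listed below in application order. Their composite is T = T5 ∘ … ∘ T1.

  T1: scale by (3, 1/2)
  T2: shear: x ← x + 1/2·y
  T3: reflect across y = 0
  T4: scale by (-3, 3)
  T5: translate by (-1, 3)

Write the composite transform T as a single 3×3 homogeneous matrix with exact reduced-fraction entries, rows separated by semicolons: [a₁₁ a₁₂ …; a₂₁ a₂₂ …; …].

T1 = [3 0 0; 0 1/2 0; 0 0 1]
T2·T1 = [3 1/4 0; 0 1/2 0; 0 0 1]
T3·…·T1 = [3 1/4 0; 0 -1/2 0; 0 0 1]
T4·…·T1 = [-9 -3/4 0; 0 -3/2 0; 0 0 1]
T5·…·T1 = [-9 -3/4 -1; 0 -3/2 3; 0 0 1]

T = [-9 -3/4 -1; 0 -3/2 3; 0 0 1]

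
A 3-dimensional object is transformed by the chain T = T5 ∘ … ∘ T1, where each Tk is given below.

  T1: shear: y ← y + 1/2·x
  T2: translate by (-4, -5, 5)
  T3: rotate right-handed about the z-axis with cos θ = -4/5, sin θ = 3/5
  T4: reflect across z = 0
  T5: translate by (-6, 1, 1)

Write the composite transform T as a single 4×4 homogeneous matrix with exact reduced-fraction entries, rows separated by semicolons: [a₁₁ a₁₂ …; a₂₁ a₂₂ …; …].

T = [-11/10 -3/5 0 1/5; 1/5 -4/5 0 13/5; 0 0 -1 -4; 0 0 0 1]

T1 = [1 0 0 0; 1/2 1 0 0; 0 0 1 0; 0 0 0 1]
T2·T1 = [1 0 0 -4; 1/2 1 0 -5; 0 0 1 5; 0 0 0 1]
T3·…·T1 = [-11/10 -3/5 0 31/5; 1/5 -4/5 0 8/5; 0 0 1 5; 0 0 0 1]
T4·…·T1 = [-11/10 -3/5 0 31/5; 1/5 -4/5 0 8/5; 0 0 -1 -5; 0 0 0 1]
T5·…·T1 = [-11/10 -3/5 0 1/5; 1/5 -4/5 0 13/5; 0 0 -1 -4; 0 0 0 1]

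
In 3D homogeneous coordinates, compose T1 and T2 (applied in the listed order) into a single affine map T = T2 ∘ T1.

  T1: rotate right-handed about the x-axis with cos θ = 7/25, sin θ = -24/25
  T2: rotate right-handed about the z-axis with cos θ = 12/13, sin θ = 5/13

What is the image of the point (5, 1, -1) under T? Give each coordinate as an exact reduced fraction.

T1 rotate right-handed about the x-axis with cos θ = 7/25, sin θ = -24/25: (5, 1, -1) → (5, -17/25, -31/25)
T2 rotate right-handed about the z-axis with cos θ = 12/13, sin θ = 5/13: (5, -17/25, -31/25) → (317/65, 421/325, -31/25)

T(p) = (317/65, 421/325, -31/25)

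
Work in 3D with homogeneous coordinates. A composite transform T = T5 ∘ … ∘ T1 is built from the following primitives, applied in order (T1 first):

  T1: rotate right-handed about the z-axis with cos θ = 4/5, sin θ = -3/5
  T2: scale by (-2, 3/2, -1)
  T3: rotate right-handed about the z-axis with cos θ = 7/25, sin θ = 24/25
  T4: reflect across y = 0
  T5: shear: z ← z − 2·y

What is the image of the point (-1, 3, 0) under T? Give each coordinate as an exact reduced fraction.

T(p) = (-122/25, 33/50, -33/25)

T1 rotate right-handed about the z-axis with cos θ = 4/5, sin θ = -3/5: (-1, 3, 0) → (1, 3, 0)
T2 scale by (-2, 3/2, -1): (1, 3, 0) → (-2, 9/2, 0)
T3 rotate right-handed about the z-axis with cos θ = 7/25, sin θ = 24/25: (-2, 9/2, 0) → (-122/25, -33/50, 0)
T4 reflect across y = 0: (-122/25, -33/50, 0) → (-122/25, 33/50, 0)
T5 shear: z ← z − 2·y: (-122/25, 33/50, 0) → (-122/25, 33/50, -33/25)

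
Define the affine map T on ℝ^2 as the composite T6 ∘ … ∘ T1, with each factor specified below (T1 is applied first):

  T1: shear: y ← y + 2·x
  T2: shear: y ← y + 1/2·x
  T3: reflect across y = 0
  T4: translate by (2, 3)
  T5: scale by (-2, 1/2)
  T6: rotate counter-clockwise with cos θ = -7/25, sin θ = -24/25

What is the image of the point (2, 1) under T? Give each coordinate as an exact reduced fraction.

T1 shear: y ← y + 2·x: (2, 1) → (2, 5)
T2 shear: y ← y + 1/2·x: (2, 5) → (2, 6)
T3 reflect across y = 0: (2, 6) → (2, -6)
T4 translate by (2, 3): (2, -6) → (4, -3)
T5 scale by (-2, 1/2): (4, -3) → (-8, -3/2)
T6 rotate counter-clockwise with cos θ = -7/25, sin θ = -24/25: (-8, -3/2) → (4/5, 81/10)

T(p) = (4/5, 81/10)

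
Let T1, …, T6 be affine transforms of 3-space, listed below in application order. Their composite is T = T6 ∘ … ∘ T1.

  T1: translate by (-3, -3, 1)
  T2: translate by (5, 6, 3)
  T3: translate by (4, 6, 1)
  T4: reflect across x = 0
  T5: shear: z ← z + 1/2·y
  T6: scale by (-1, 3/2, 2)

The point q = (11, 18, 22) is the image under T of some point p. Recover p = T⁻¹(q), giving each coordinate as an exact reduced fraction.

p = (5, 3, 0)

T1 = [1 0 0 -3; 0 1 0 -3; 0 0 1 1; 0 0 0 1]
T2·T1 = [1 0 0 2; 0 1 0 3; 0 0 1 4; 0 0 0 1]
T3·…·T1 = [1 0 0 6; 0 1 0 9; 0 0 1 5; 0 0 0 1]
T4·…·T1 = [-1 0 0 -6; 0 1 0 9; 0 0 1 5; 0 0 0 1]
T5·…·T1 = [-1 0 0 -6; 0 1 0 9; 0 1/2 1 19/2; 0 0 0 1]
T6·…·T1 = [1 0 0 6; 0 3/2 0 27/2; 0 1 2 19; 0 0 0 1]
det M = 3; M⁻¹ = [1 0 0 -6; 0 2/3 0 -9; 0 -1/3 1/2 -5; 0 0 0 1]
M⁻¹ · (11, 18, 22)ᵀ = (5, 3, 0)ᵀ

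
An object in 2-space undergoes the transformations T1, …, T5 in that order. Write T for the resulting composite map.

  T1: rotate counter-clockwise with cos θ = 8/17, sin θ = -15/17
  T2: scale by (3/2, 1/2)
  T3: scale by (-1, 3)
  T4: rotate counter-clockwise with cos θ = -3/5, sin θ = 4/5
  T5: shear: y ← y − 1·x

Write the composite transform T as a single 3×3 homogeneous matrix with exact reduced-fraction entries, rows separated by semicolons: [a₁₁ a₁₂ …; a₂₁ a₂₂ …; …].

T1 = [8/17 15/17 0; -15/17 8/17 0; 0 0 1]
T2·T1 = [12/17 45/34 0; -15/34 4/17 0; 0 0 1]
T3·…·T1 = [-12/17 -45/34 0; -45/34 12/17 0; 0 0 1]
T4·…·T1 = [126/85 39/170 0; 39/170 -126/85 0; 0 0 1]
T5·…·T1 = [126/85 39/170 0; -213/170 -291/170 0; 0 0 1]

T = [126/85 39/170 0; -213/170 -291/170 0; 0 0 1]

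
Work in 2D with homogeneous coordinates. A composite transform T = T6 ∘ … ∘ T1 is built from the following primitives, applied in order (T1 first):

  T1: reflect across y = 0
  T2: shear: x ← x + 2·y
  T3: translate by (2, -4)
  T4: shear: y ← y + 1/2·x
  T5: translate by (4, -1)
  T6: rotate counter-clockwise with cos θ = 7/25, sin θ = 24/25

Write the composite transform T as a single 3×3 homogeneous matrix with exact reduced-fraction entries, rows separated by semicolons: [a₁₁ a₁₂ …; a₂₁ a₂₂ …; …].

T1 = [1 0 0; 0 -1 0; 0 0 1]
T2·T1 = [1 -2 0; 0 -1 0; 0 0 1]
T3·…·T1 = [1 -2 2; 0 -1 -4; 0 0 1]
T4·…·T1 = [1 -2 2; 1/2 -2 -3; 0 0 1]
T5·…·T1 = [1 -2 6; 1/2 -2 -4; 0 0 1]
T6·…·T1 = [-1/5 34/25 138/25; 11/10 -62/25 116/25; 0 0 1]

T = [-1/5 34/25 138/25; 11/10 -62/25 116/25; 0 0 1]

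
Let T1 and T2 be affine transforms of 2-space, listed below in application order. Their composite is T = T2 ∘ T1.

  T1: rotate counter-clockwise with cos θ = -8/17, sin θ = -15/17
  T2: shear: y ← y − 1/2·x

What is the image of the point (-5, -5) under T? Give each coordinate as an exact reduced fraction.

T1 rotate counter-clockwise with cos θ = -8/17, sin θ = -15/17: (-5, -5) → (-35/17, 115/17)
T2 shear: y ← y − 1/2·x: (-35/17, 115/17) → (-35/17, 265/34)

T(p) = (-35/17, 265/34)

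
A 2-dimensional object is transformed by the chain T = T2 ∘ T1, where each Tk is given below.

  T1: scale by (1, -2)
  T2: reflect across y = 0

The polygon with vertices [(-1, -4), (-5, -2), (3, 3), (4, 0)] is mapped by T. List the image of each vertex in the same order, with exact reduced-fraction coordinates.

image vertices: (-1, -8), (-5, -4), (3, 6), (4, 0)

T1 scale by (1, -2): (-1, -4) → (-1, 8); (-5, -2) → (-5, 4); (3, 3) → (3, -6); (4, 0) → (4, 0)
T2 reflect across y = 0: (-1, 8) → (-1, -8); (-5, 4) → (-5, -4); (3, -6) → (3, 6); (4, 0) → (4, 0)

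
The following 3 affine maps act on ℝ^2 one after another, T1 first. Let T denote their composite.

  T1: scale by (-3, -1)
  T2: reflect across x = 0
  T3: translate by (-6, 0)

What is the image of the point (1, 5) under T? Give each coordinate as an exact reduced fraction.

T(p) = (-3, -5)

T1 scale by (-3, -1): (1, 5) → (-3, -5)
T2 reflect across x = 0: (-3, -5) → (3, -5)
T3 translate by (-6, 0): (3, -5) → (-3, -5)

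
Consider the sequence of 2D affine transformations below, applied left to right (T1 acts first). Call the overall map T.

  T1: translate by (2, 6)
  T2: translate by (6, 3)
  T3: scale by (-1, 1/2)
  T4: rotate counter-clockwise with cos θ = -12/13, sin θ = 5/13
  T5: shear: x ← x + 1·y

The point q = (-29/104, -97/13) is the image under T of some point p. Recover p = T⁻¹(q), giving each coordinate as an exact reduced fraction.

T1 = [1 0 2; 0 1 6; 0 0 1]
T2·T1 = [1 0 8; 0 1 9; 0 0 1]
T3·…·T1 = [-1 0 -8; 0 1/2 9/2; 0 0 1]
T4·…·T1 = [12/13 -5/26 147/26; -5/13 -6/13 -94/13; 0 0 1]
T5·…·T1 = [7/13 -17/26 -41/26; -5/13 -6/13 -94/13; 0 0 1]
det M = -1/2; M⁻¹ = [12/13 -17/13 -8; -10/13 -14/13 -9; 0 0 1]
M⁻¹ · (-29/104, -97/13)ᵀ = (3/2, -3/4)ᵀ

p = (3/2, -3/4)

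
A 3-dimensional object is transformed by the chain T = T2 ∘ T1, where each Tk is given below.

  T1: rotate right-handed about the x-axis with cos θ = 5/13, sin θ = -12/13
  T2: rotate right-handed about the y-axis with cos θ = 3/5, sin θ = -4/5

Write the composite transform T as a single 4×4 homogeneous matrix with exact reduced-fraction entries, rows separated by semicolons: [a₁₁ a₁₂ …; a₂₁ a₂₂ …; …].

T = [3/5 48/65 -4/13 0; 0 5/13 12/13 0; 4/5 -36/65 3/13 0; 0 0 0 1]

T1 = [1 0 0 0; 0 5/13 12/13 0; 0 -12/13 5/13 0; 0 0 0 1]
T2·T1 = [3/5 48/65 -4/13 0; 0 5/13 12/13 0; 4/5 -36/65 3/13 0; 0 0 0 1]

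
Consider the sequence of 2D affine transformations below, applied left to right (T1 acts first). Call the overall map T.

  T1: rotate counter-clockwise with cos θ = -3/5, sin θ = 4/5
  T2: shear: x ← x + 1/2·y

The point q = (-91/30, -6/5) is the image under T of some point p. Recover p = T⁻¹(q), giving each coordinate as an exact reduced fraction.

T1 = [-3/5 -4/5 0; 4/5 -3/5 0; 0 0 1]
T2·T1 = [-1/5 -11/10 0; 4/5 -3/5 0; 0 0 1]
det M = 1; M⁻¹ = [-3/5 11/10 0; -4/5 -1/5 0; 0 0 1]
M⁻¹ · (-91/30, -6/5)ᵀ = (1/2, 8/3)ᵀ

p = (1/2, 8/3)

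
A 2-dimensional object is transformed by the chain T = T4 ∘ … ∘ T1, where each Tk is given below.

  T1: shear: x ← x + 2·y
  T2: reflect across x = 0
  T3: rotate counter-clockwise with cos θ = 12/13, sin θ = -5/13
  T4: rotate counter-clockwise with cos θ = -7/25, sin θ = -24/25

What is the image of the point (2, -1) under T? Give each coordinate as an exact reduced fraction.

T(p) = (-253/325, 204/325)

T1 shear: x ← x + 2·y: (2, -1) → (0, -1)
T2 reflect across x = 0: (0, -1) → (0, -1)
T3 rotate counter-clockwise with cos θ = 12/13, sin θ = -5/13: (0, -1) → (-5/13, -12/13)
T4 rotate counter-clockwise with cos θ = -7/25, sin θ = -24/25: (-5/13, -12/13) → (-253/325, 204/325)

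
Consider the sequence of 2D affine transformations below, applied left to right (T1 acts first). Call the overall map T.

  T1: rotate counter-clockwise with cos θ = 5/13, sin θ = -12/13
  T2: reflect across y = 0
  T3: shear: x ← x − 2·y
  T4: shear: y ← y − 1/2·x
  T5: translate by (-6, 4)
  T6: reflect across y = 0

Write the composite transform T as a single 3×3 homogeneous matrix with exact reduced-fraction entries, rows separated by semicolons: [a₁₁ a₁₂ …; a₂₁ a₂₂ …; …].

T = [-19/13 22/13 -6; -43/26 16/13 -4; 0 0 1]

T1 = [5/13 12/13 0; -12/13 5/13 0; 0 0 1]
T2·T1 = [5/13 12/13 0; 12/13 -5/13 0; 0 0 1]
T3·…·T1 = [-19/13 22/13 0; 12/13 -5/13 0; 0 0 1]
T4·…·T1 = [-19/13 22/13 0; 43/26 -16/13 0; 0 0 1]
T5·…·T1 = [-19/13 22/13 -6; 43/26 -16/13 4; 0 0 1]
T6·…·T1 = [-19/13 22/13 -6; -43/26 16/13 -4; 0 0 1]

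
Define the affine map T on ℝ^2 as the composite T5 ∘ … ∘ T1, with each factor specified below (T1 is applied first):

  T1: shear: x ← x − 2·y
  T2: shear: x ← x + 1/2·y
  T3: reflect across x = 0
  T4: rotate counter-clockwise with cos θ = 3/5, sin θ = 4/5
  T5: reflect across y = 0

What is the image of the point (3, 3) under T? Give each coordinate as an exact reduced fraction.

T(p) = (-3/2, -3)

T1 shear: x ← x − 2·y: (3, 3) → (-3, 3)
T2 shear: x ← x + 1/2·y: (-3, 3) → (-3/2, 3)
T3 reflect across x = 0: (-3/2, 3) → (3/2, 3)
T4 rotate counter-clockwise with cos θ = 3/5, sin θ = 4/5: (3/2, 3) → (-3/2, 3)
T5 reflect across y = 0: (-3/2, 3) → (-3/2, -3)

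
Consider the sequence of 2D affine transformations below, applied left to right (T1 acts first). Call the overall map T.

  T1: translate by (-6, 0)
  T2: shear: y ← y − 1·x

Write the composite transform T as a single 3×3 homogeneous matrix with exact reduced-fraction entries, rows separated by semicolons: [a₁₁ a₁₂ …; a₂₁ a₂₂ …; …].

T = [1 0 -6; -1 1 6; 0 0 1]

T1 = [1 0 -6; 0 1 0; 0 0 1]
T2·T1 = [1 0 -6; -1 1 6; 0 0 1]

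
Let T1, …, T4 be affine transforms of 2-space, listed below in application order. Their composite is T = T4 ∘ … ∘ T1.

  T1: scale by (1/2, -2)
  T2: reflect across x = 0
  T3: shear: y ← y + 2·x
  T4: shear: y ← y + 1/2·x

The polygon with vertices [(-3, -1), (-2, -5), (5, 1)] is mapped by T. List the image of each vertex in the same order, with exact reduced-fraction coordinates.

image vertices: (3/2, 23/4), (1, 25/2), (-5/2, -33/4)

T1 scale by (1/2, -2): (-3, -1) → (-3/2, 2); (-2, -5) → (-1, 10); (5, 1) → (5/2, -2)
T2 reflect across x = 0: (-3/2, 2) → (3/2, 2); (-1, 10) → (1, 10); (5/2, -2) → (-5/2, -2)
T3 shear: y ← y + 2·x: (3/2, 2) → (3/2, 5); (1, 10) → (1, 12); (-5/2, -2) → (-5/2, -7)
T4 shear: y ← y + 1/2·x: (3/2, 5) → (3/2, 23/4); (1, 12) → (1, 25/2); (-5/2, -7) → (-5/2, -33/4)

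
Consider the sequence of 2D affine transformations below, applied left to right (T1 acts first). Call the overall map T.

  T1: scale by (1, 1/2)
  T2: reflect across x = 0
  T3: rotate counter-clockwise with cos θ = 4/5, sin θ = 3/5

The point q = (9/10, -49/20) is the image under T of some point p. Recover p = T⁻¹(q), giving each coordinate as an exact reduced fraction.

p = (3/4, -5)

T1 = [1 0 0; 0 1/2 0; 0 0 1]
T2·T1 = [-1 0 0; 0 1/2 0; 0 0 1]
T3·…·T1 = [-4/5 -3/10 0; -3/5 2/5 0; 0 0 1]
det M = -1/2; M⁻¹ = [-4/5 -3/5 0; -6/5 8/5 0; 0 0 1]
M⁻¹ · (9/10, -49/20)ᵀ = (3/4, -5)ᵀ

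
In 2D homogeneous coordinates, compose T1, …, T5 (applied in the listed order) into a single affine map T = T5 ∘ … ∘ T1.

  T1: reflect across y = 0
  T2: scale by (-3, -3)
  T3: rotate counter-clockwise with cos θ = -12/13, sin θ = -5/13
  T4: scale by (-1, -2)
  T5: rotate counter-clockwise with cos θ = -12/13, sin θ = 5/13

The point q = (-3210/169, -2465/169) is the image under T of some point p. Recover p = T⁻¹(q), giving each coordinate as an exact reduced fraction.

T1 = [1 0 0; 0 -1 0; 0 0 1]
T2·T1 = [-3 0 0; 0 3 0; 0 0 1]
T3·…·T1 = [36/13 15/13 0; 15/13 -36/13 0; 0 0 1]
T4·…·T1 = [-36/13 -15/13 0; -30/13 72/13 0; 0 0 1]
T5·…·T1 = [582/169 -180/169 0; 180/169 -939/169 0; 0 0 1]
det M = -18; M⁻¹ = [313/1014 -10/169 0; 10/169 -97/507 0; 0 0 1]
M⁻¹ · (-3210/169, -2465/169)ᵀ = (-5, 5/3)ᵀ

p = (-5, 5/3)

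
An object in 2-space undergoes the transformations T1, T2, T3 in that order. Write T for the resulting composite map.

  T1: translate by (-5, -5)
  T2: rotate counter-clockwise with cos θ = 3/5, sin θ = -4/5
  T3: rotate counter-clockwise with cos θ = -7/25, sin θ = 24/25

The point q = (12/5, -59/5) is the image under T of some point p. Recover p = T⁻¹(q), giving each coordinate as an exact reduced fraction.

T1 = [1 0 -5; 0 1 -5; 0 0 1]
T2·T1 = [3/5 4/5 -7; -4/5 3/5 1; 0 0 1]
T3·…·T1 = [3/5 -4/5 1; 4/5 3/5 -7; 0 0 1]
det M = 1; M⁻¹ = [3/5 4/5 5; -4/5 3/5 5; 0 0 1]
M⁻¹ · (12/5, -59/5)ᵀ = (-3, -4)ᵀ

p = (-3, -4)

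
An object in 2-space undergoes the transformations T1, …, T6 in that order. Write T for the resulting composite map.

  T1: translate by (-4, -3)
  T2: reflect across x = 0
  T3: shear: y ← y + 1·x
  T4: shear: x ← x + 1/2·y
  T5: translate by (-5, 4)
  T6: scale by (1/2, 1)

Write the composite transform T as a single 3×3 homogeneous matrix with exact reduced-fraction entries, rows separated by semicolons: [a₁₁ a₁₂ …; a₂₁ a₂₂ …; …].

T = [-3/4 1/4 -1/4; -1 1 5; 0 0 1]

T1 = [1 0 -4; 0 1 -3; 0 0 1]
T2·T1 = [-1 0 4; 0 1 -3; 0 0 1]
T3·…·T1 = [-1 0 4; -1 1 1; 0 0 1]
T4·…·T1 = [-3/2 1/2 9/2; -1 1 1; 0 0 1]
T5·…·T1 = [-3/2 1/2 -1/2; -1 1 5; 0 0 1]
T6·…·T1 = [-3/4 1/4 -1/4; -1 1 5; 0 0 1]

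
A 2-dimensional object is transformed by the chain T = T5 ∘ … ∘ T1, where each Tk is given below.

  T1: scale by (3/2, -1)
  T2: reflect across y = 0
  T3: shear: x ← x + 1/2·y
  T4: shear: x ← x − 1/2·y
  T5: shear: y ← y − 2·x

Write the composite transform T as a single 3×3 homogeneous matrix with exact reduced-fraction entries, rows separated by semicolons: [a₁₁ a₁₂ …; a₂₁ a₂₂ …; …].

T1 = [3/2 0 0; 0 -1 0; 0 0 1]
T2·T1 = [3/2 0 0; 0 1 0; 0 0 1]
T3·…·T1 = [3/2 1/2 0; 0 1 0; 0 0 1]
T4·…·T1 = [3/2 0 0; 0 1 0; 0 0 1]
T5·…·T1 = [3/2 0 0; -3 1 0; 0 0 1]

T = [3/2 0 0; -3 1 0; 0 0 1]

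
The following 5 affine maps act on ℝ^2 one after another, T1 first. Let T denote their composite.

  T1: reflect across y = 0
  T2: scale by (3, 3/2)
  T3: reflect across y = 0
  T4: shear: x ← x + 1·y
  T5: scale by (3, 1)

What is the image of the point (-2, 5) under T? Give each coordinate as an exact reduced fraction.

T(p) = (9/2, 15/2)

T1 reflect across y = 0: (-2, 5) → (-2, -5)
T2 scale by (3, 3/2): (-2, -5) → (-6, -15/2)
T3 reflect across y = 0: (-6, -15/2) → (-6, 15/2)
T4 shear: x ← x + 1·y: (-6, 15/2) → (3/2, 15/2)
T5 scale by (3, 1): (3/2, 15/2) → (9/2, 15/2)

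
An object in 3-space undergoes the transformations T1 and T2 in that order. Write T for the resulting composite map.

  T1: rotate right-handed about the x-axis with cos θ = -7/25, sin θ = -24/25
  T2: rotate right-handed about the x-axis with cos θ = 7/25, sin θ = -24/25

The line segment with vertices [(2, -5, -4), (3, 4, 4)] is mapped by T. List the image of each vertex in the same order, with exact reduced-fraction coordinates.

image vertices: (2, 5, 4), (3, -4, -4)

T1 rotate right-handed about the x-axis with cos θ = -7/25, sin θ = -24/25: (2, -5, -4) → (2, -61/25, 148/25); (3, 4, 4) → (3, 68/25, -124/25)
T2 rotate right-handed about the x-axis with cos θ = 7/25, sin θ = -24/25: (2, -61/25, 148/25) → (2, 5, 4); (3, 68/25, -124/25) → (3, -4, -4)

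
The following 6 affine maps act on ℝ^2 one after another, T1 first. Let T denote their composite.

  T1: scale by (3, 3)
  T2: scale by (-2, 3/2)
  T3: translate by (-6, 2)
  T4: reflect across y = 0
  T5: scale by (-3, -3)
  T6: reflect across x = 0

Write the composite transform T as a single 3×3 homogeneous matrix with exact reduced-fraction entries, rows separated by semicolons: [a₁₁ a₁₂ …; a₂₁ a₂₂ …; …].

T = [-18 0 -18; 0 27/2 6; 0 0 1]

T1 = [3 0 0; 0 3 0; 0 0 1]
T2·T1 = [-6 0 0; 0 9/2 0; 0 0 1]
T3·…·T1 = [-6 0 -6; 0 9/2 2; 0 0 1]
T4·…·T1 = [-6 0 -6; 0 -9/2 -2; 0 0 1]
T5·…·T1 = [18 0 18; 0 27/2 6; 0 0 1]
T6·…·T1 = [-18 0 -18; 0 27/2 6; 0 0 1]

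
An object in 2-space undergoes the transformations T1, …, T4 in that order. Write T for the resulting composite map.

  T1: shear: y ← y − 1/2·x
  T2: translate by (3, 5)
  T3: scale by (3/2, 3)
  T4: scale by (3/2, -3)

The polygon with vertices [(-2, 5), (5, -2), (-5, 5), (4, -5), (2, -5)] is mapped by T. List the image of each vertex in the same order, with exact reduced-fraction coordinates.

image vertices: (9/4, -99), (18, -9/2), (-9/2, -225/2), (63/4, 18), (45/4, 9)

T1 shear: y ← y − 1/2·x: (-2, 5) → (-2, 6); (5, -2) → (5, -9/2); (-5, 5) → (-5, 15/2); (4, -5) → (4, -7); (2, -5) → (2, -6)
T2 translate by (3, 5): (-2, 6) → (1, 11); (5, -9/2) → (8, 1/2); (-5, 15/2) → (-2, 25/2); (4, -7) → (7, -2); (2, -6) → (5, -1)
T3 scale by (3/2, 3): (1, 11) → (3/2, 33); (8, 1/2) → (12, 3/2); (-2, 25/2) → (-3, 75/2); (7, -2) → (21/2, -6); (5, -1) → (15/2, -3)
T4 scale by (3/2, -3): (3/2, 33) → (9/4, -99); (12, 3/2) → (18, -9/2); (-3, 75/2) → (-9/2, -225/2); (21/2, -6) → (63/4, 18); (15/2, -3) → (45/4, 9)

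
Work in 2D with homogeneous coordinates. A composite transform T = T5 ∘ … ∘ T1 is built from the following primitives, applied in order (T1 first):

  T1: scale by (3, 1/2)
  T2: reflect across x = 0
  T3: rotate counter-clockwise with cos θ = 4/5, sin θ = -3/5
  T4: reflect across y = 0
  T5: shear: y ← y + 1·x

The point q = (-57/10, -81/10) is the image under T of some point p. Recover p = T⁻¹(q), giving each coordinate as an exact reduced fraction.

p = (2, -3)

T1 = [3 0 0; 0 1/2 0; 0 0 1]
T2·T1 = [-3 0 0; 0 1/2 0; 0 0 1]
T3·…·T1 = [-12/5 3/10 0; 9/5 2/5 0; 0 0 1]
T4·…·T1 = [-12/5 3/10 0; -9/5 -2/5 0; 0 0 1]
T5·…·T1 = [-12/5 3/10 0; -21/5 -1/10 0; 0 0 1]
det M = 3/2; M⁻¹ = [-1/15 -1/5 0; 14/5 -8/5 0; 0 0 1]
M⁻¹ · (-57/10, -81/10)ᵀ = (2, -3)ᵀ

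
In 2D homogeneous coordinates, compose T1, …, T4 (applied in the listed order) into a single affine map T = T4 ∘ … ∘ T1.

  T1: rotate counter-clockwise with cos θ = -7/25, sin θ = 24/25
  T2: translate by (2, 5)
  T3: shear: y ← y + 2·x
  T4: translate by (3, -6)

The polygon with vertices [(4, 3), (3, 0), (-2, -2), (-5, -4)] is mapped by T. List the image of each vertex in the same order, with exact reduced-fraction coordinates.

image vertices: (1, -2), (104/25, 21/5), (187/25, 33/5), (256/25, 49/5)

T1 rotate counter-clockwise with cos θ = -7/25, sin θ = 24/25: (4, 3) → (-4, 3); (3, 0) → (-21/25, 72/25); (-2, -2) → (62/25, -34/25); (-5, -4) → (131/25, -92/25)
T2 translate by (2, 5): (-4, 3) → (-2, 8); (-21/25, 72/25) → (29/25, 197/25); (62/25, -34/25) → (112/25, 91/25); (131/25, -92/25) → (181/25, 33/25)
T3 shear: y ← y + 2·x: (-2, 8) → (-2, 4); (29/25, 197/25) → (29/25, 51/5); (112/25, 91/25) → (112/25, 63/5); (181/25, 33/25) → (181/25, 79/5)
T4 translate by (3, -6): (-2, 4) → (1, -2); (29/25, 51/5) → (104/25, 21/5); (112/25, 63/5) → (187/25, 33/5); (181/25, 79/5) → (256/25, 49/5)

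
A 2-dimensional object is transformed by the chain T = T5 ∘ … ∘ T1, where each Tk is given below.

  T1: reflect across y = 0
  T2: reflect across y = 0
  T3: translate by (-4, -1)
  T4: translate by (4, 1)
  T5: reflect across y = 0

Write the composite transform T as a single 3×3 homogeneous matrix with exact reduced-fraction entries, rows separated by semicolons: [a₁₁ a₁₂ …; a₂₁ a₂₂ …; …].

T1 = [1 0 0; 0 -1 0; 0 0 1]
T2·T1 = [1 0 0; 0 1 0; 0 0 1]
T3·…·T1 = [1 0 -4; 0 1 -1; 0 0 1]
T4·…·T1 = [1 0 0; 0 1 0; 0 0 1]
T5·…·T1 = [1 0 0; 0 -1 0; 0 0 1]

T = [1 0 0; 0 -1 0; 0 0 1]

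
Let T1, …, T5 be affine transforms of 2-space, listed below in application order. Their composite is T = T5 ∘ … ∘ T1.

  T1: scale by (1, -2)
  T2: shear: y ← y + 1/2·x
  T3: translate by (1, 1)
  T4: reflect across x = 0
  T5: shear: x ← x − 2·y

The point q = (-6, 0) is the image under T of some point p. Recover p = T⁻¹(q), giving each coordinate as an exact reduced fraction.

T1 = [1 0 0; 0 -2 0; 0 0 1]
T2·T1 = [1 0 0; 1/2 -2 0; 0 0 1]
T3·…·T1 = [1 0 1; 1/2 -2 1; 0 0 1]
T4·…·T1 = [-1 0 -1; 1/2 -2 1; 0 0 1]
T5·…·T1 = [-2 4 -3; 1/2 -2 1; 0 0 1]
det M = 2; M⁻¹ = [-1 -2 -1; -1/4 -1 1/4; 0 0 1]
M⁻¹ · (-6, 0)ᵀ = (5, 7/4)ᵀ

p = (5, 7/4)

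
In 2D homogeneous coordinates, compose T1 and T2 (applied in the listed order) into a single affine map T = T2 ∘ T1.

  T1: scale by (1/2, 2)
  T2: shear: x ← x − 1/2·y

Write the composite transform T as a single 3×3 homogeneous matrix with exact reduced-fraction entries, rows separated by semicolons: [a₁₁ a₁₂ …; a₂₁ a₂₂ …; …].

T1 = [1/2 0 0; 0 2 0; 0 0 1]
T2·T1 = [1/2 -1 0; 0 2 0; 0 0 1]

T = [1/2 -1 0; 0 2 0; 0 0 1]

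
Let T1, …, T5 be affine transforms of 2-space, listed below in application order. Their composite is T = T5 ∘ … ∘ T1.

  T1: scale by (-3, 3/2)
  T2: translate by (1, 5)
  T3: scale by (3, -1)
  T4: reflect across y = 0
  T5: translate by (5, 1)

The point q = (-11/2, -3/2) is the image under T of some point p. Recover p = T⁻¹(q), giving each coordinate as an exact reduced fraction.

T1 = [-3 0 0; 0 3/2 0; 0 0 1]
T2·T1 = [-3 0 1; 0 3/2 5; 0 0 1]
T3·…·T1 = [-9 0 3; 0 -3/2 -5; 0 0 1]
T4·…·T1 = [-9 0 3; 0 3/2 5; 0 0 1]
T5·…·T1 = [-9 0 8; 0 3/2 6; 0 0 1]
det M = -27/2; M⁻¹ = [-1/9 0 8/9; 0 2/3 -4; 0 0 1]
M⁻¹ · (-11/2, -3/2)ᵀ = (3/2, -5)ᵀ

p = (3/2, -5)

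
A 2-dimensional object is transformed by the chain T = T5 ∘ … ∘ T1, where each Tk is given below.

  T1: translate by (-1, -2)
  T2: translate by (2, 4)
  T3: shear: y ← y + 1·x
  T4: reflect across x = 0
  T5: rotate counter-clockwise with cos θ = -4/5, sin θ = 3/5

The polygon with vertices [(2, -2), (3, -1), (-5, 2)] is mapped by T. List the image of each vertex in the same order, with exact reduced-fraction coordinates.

T1 translate by (-1, -2): (2, -2) → (1, -4); (3, -1) → (2, -3); (-5, 2) → (-6, 0)
T2 translate by (2, 4): (1, -4) → (3, 0); (2, -3) → (4, 1); (-6, 0) → (-4, 4)
T3 shear: y ← y + 1·x: (3, 0) → (3, 3); (4, 1) → (4, 5); (-4, 4) → (-4, 0)
T4 reflect across x = 0: (3, 3) → (-3, 3); (4, 5) → (-4, 5); (-4, 0) → (4, 0)
T5 rotate counter-clockwise with cos θ = -4/5, sin θ = 3/5: (-3, 3) → (3/5, -21/5); (-4, 5) → (1/5, -32/5); (4, 0) → (-16/5, 12/5)

image vertices: (3/5, -21/5), (1/5, -32/5), (-16/5, 12/5)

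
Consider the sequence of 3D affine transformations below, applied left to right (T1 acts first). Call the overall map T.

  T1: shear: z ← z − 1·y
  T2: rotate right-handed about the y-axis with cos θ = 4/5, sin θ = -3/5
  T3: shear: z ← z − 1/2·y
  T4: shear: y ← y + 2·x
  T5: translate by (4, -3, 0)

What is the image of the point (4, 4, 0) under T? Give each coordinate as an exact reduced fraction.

T1 shear: z ← z − 1·y: (4, 4, 0) → (4, 4, -4)
T2 rotate right-handed about the y-axis with cos θ = 4/5, sin θ = -3/5: (4, 4, -4) → (28/5, 4, -4/5)
T3 shear: z ← z − 1/2·y: (28/5, 4, -4/5) → (28/5, 4, -14/5)
T4 shear: y ← y + 2·x: (28/5, 4, -14/5) → (28/5, 76/5, -14/5)
T5 translate by (4, -3, 0): (28/5, 76/5, -14/5) → (48/5, 61/5, -14/5)

T(p) = (48/5, 61/5, -14/5)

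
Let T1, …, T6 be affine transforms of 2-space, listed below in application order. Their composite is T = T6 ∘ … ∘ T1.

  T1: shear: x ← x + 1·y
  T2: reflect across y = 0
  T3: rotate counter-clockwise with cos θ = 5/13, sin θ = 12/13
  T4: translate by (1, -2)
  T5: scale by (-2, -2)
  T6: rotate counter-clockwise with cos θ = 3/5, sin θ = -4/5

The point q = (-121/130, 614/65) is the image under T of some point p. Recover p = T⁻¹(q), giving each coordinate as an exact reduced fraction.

T1 = [1 1 0; 0 1 0; 0 0 1]
T2·T1 = [1 1 0; 0 -1 0; 0 0 1]
T3·…·T1 = [5/13 17/13 0; 12/13 7/13 0; 0 0 1]
T4·…·T1 = [5/13 17/13 1; 12/13 7/13 -2; 0 0 1]
T5·…·T1 = [-10/13 -34/13 -2; -24/13 -14/13 4; 0 0 1]
T6·…·T1 = [-126/65 -158/65 2; -32/65 94/65 4; 0 0 1]
det M = -4; M⁻¹ = [-47/130 -79/130 41/13; -8/65 63/130 -22/13; 0 0 1]
M⁻¹ · (-121/130, 614/65)ᵀ = (-9/4, 3)ᵀ

p = (-9/4, 3)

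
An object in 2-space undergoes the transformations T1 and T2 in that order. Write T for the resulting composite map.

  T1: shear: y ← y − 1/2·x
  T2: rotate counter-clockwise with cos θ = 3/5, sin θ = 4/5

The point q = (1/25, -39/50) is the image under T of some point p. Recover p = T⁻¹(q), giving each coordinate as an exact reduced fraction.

T1 = [1 0 0; -1/2 1 0; 0 0 1]
T2·T1 = [1 -4/5 0; 1/2 3/5 0; 0 0 1]
det M = 1; M⁻¹ = [3/5 4/5 0; -1/2 1 0; 0 0 1]
M⁻¹ · (1/25, -39/50)ᵀ = (-3/5, -4/5)ᵀ

p = (-3/5, -4/5)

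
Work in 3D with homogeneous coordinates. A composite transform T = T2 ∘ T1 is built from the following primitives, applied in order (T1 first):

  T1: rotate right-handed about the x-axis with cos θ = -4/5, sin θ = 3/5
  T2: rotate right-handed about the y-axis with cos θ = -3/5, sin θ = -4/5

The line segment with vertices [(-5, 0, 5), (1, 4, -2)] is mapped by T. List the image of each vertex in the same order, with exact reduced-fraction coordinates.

image vertices: (31/5, -3, -8/5), (-19/5, -2, -8/5)

T1 rotate right-handed about the x-axis with cos θ = -4/5, sin θ = 3/5: (-5, 0, 5) → (-5, -3, -4); (1, 4, -2) → (1, -2, 4)
T2 rotate right-handed about the y-axis with cos θ = -3/5, sin θ = -4/5: (-5, -3, -4) → (31/5, -3, -8/5); (1, -2, 4) → (-19/5, -2, -8/5)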